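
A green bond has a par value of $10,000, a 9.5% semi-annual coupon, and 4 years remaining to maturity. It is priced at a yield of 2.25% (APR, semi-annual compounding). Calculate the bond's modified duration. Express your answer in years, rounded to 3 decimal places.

3.457 years

Periodic yield y = 0.01125. First find Macaulay duration:
  t   CF        PV=CF/(1+0.01125)^t    t·PV
  1       475.00       469.7157       469.7157
  2       475.00       464.4902       928.9804
  3       475.00       459.3228     1,377.9684
  4       475.00       454.2129     1,816.8516
  5       475.00       449.1599     2,245.7993
  6       475.00       444.1630     2,664.9781
  7       475.00       439.2218     3,074.5525
  8    10,475.00     9,578.2409    76,625.9270
  Σ                 12,758.5271    89,204.7730
P = 12,758.5271; Macaulay duration = 89,204.7730 / 12,758.5271 = 6.99178 half-year periods = 3.49589 years.
Modified duration = D_Mac / (1 + y) = 3.49589 / 1.01125 = 3.45700 years.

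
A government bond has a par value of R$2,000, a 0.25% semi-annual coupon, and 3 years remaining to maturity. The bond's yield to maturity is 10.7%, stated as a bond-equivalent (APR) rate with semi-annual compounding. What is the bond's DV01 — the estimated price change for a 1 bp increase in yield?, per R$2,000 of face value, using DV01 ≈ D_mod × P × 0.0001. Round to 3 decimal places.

R$0.419

Periodic yield y = 0.0535.
  t   CF        PV=CF/(1+0.0535)^t    t·PV
  1         2.50         2.3730         2.3730
  2         2.50         2.2525         4.5051
  3         2.50         2.1381         6.4144
  4         2.50         2.0296         8.1182
  5         2.50         1.9265         9.6325
  6     2,002.50     1,464.7560     8,788.5360
  Σ                  1,475.4758     8,819.5792
P = 1,475.4758; D_Mac = 5.97745 half-year periods = 2.98872 yrs; D_mod = 2.83695 yrs.
DV01 ≈ 2.83695 × 1,475.4758 × 0.0001 = 0.418585.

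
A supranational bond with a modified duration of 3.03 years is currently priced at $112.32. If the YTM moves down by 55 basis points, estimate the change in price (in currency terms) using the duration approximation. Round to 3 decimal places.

Duration approximation: ΔP/P ≈ -D_mod · Δy = -3.03 × (-0.0055) = +0.016665.
ΔP ≈ 112.32 × (+0.016665) = +1.8718128.

+$1.872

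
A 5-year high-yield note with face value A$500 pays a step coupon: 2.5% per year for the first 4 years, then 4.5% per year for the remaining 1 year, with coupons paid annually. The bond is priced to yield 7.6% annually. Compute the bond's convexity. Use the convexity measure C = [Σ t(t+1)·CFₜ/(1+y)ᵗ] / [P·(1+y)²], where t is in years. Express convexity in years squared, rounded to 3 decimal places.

24.077

With y = 0.076:
  t   CF        PV=CF/(1+0.076)^t    t·PV        t(t+1)·PV
  1        12.50        11.6171        11.6171          23.2342
  2        12.50        10.7966        21.5931          64.7794
  3        12.50        10.0340        30.1019         120.4078
  4        12.50         9.3253        37.3010         186.5052
  5       522.50       362.2638     1,811.3190      10,867.9140
  Σ                    404.0367     1,911.9322      11,262.8405
P = 404.0367.
Convexity = Σ t(t+1)·PV / [P·(1+y)²] = 11,262.8405 / (404.0367 × 1.157776) = 24.07701.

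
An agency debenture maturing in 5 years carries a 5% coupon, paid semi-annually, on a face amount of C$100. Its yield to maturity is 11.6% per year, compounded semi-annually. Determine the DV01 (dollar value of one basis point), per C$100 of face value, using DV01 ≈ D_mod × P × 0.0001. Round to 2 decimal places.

C$0.03

Periodic yield y = 0.058.
  t   CF        PV=CF/(1+0.058)^t    t·PV
  1         2.50         2.3629         2.3629
  2         2.50         2.2334         4.4668
  3         2.50         2.1110         6.3329
  4         2.50         1.9953         7.9810
  5         2.50         1.8859         9.4293
  6         2.50         1.7825        10.6949
  7         2.50         1.6848        11.7934
  8         2.50         1.5924        12.7393
  9         2.50         1.5051        13.5460
  10      102.50        58.3267       583.2667
  Σ                     75.4799       662.6133
P = 75.4799; D_Mac = 8.77867 half-year periods = 4.38934 yrs; D_mod = 4.14871 yrs.
DV01 ≈ 4.14871 × 75.4799 × 0.0001 = 0.031314.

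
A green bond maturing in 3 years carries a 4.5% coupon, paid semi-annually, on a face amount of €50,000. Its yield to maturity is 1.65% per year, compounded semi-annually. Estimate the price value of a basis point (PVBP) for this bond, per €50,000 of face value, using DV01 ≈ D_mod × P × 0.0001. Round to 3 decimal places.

Periodic yield y = 0.00825.
  t   CF        PV=CF/(1+0.00825)^t    t·PV
  1     1,125.00     1,115.7947     1,115.7947
  2     1,125.00     1,106.6647     2,213.3294
  3     1,125.00     1,097.6094     3,292.8283
  4     1,125.00     1,088.6282     4,354.5130
  5     1,125.00     1,079.7206     5,398.6028
  6    51,125.00    48,665.8078   291,994.8470
  Σ                 54,154.2255   308,369.9152
P = 54,154.2255; D_Mac = 5.69429 half-year periods = 2.84715 yrs; D_mod = 2.82385 yrs.
DV01 ≈ 2.82385 × 54,154.2255 × 0.0001 = 15.292334.

€15.292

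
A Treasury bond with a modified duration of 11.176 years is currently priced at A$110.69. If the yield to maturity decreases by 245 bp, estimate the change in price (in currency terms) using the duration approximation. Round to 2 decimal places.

Duration approximation: ΔP/P ≈ -D_mod · Δy = -11.176 × (-0.0245) = +0.273812.
ΔP ≈ 110.69 × (+0.273812) = +30.30825028.

+A$30.31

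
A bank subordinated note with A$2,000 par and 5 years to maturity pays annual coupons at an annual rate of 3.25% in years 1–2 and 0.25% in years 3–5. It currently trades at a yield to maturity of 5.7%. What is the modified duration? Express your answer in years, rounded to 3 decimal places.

Periodic yield y = 0.057. First find Macaulay duration:
  t   CF        PV=CF/(1+0.057)^t    t·PV
  1        65.00        61.4948        61.4948
  2        65.00        58.1786       116.3572
  3         5.00         4.2339        12.7018
  4         5.00         4.0056        16.0225
  5     2,005.00     1,519.6355     7,598.1777
  Σ                  1,647.5485     7,804.7540
P = 1,647.5485; Macaulay duration = 7,804.7540 / 1,647.5485 = 4.73719 years.
Modified duration = D_Mac / (1 + y) = 4.73719 / 1.057 = 4.48173 years.

4.482 years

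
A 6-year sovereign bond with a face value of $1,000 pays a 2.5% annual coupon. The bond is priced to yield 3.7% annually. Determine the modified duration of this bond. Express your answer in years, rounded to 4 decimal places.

Periodic yield y = 0.037. First find Macaulay duration:
  t   CF        PV=CF/(1+0.037)^t    t·PV
  1        25.00        24.1080        24.1080
  2        25.00        23.2478        46.4957
  3        25.00        22.4184        67.2551
  4        25.00        21.6185        86.4739
  5        25.00        20.8471       104.2356
  6     1,025.00       824.2355     4,945.4131
  Σ                    936.4753     5,273.9814
P = 936.4753; Macaulay duration = 5,273.9814 / 936.4753 = 5.63174 years.
Modified duration = D_Mac / (1 + y) = 5.63174 / 1.037 = 5.43080 years.

5.4308 years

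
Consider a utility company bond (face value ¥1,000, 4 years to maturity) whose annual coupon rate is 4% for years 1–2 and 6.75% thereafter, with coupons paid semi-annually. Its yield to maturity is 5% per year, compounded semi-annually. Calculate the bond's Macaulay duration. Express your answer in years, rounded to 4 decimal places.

3.7071 years

Periodic yield y = 0.025. Discount each cash flow and weight by its period:
  t   CF        PV=CF/(1+0.025)^t    t·PV
  1        20.00        19.5122        19.5122
  2        20.00        19.0363        38.0726
  3        20.00        18.5720        55.7160
  4        20.00        18.1190        72.4761
  5        33.75        29.8301       149.1504
  6        33.75        29.1025       174.6151
  7        33.75        28.3927       198.7489
  8     1,033.75       848.4468     6,787.5741
  Σ                  1,011.0116     7,495.8654
Price P = Σ PV = 1,011.0116.
Macaulay duration = Σ(t·PV) / P = 7,495.8654 / 1,011.0116 = 7.41422 half-year periods.
In years: 7.41422 / 2 = 3.70711 years.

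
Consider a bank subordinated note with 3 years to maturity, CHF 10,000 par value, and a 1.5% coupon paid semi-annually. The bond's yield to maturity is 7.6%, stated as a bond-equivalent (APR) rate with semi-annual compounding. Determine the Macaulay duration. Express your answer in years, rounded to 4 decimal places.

2.9385 years

Periodic yield y = 0.038. Discount each cash flow and weight by its period:
  t   CF        PV=CF/(1+0.038)^t    t·PV
  1        75.00        72.2543        72.2543
  2        75.00        69.6092       139.2184
  3        75.00        67.0609       201.1826
  4        75.00        64.6059       258.4234
  5        75.00        62.2407       311.2035
  6    10,075.00     8,054.9145    48,329.4869
  Σ                  8,390.6854    49,311.7691
Price P = Σ PV = 8,390.6854.
Macaulay duration = Σ(t·PV) / P = 49,311.7691 / 8,390.6854 = 5.87697 half-year periods.
In years: 5.87697 / 2 = 2.93848 years.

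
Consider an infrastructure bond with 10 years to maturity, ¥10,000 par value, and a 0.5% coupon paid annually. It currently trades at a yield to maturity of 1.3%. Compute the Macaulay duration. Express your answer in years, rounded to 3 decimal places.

Periodic yield y = 0.013. Discount each cash flow and weight by its year:
  t   CF        PV=CF/(1+0.013)^t    t·PV
  1        50.00        49.3583        49.3583
  2        50.00        48.7249        97.4498
  3        50.00        48.0996       144.2989
  4        50.00        47.4824       189.9294
  5        50.00        46.8730       234.3650
  6        50.00        46.2715       277.6288
  7        50.00        45.6777       319.7436
  8        50.00        45.0915       360.7318
  9        50.00        44.5128       400.6153
  10   10,050.00     8,832.2552    88,322.5518
  Σ                  9,254.3468    90,396.6728
Price P = Σ PV = 9,254.3468.
Macaulay duration = Σ(t·PV) / P = 90,396.6728 / 9,254.3468 = 9.76802 years.

9.768 years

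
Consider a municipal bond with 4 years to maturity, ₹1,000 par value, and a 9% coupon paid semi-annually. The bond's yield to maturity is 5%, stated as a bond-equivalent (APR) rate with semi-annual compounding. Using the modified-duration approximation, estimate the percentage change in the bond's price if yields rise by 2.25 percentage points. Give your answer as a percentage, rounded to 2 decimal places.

-7.66%

Periodic yield y = 0.025. Modified duration first:
  t   CF        PV=CF/(1+0.025)^t    t·PV
  1        45.00        43.9024        43.9024
  2        45.00        42.8316        85.6633
  3        45.00        41.7870       125.3609
  4        45.00        40.7678       163.0711
  5        45.00        39.7734       198.8672
  6        45.00        38.8034       232.8202
  7        45.00        37.8569       264.9985
  8     1,045.00       857.6802     6,861.4413
  Σ                  1,143.4027     7,976.1250
P = 1,143.4027; D_Mac = 6.97578 half-year periods = 3.48789 yrs; D_mod = 3.48789/(1+0.025) = 3.40282 yrs.
ΔP/P ≈ -D_mod · Δy = -3.40282 × (+0.0225) = -0.076563 = -7.6563%.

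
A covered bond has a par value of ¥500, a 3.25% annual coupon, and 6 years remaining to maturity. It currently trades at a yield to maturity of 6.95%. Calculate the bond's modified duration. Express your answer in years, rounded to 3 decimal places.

Periodic yield y = 0.0695. First find Macaulay duration:
  t   CF        PV=CF/(1+0.0695)^t    t·PV
  1        16.25        15.1940        15.1940
  2        16.25        14.2067        28.4133
  3        16.25        13.2835        39.8504
  4        16.25        12.4202        49.6810
  5        16.25        11.6131        58.0657
  6       516.25       344.9652     2,069.7914
  Σ                    411.6827     2,260.9958
P = 411.6827; Macaulay duration = 2,260.9958 / 411.6827 = 5.49208 years.
Modified duration = D_Mac / (1 + y) = 5.49208 / 1.0695 = 5.13519 years.

5.135 years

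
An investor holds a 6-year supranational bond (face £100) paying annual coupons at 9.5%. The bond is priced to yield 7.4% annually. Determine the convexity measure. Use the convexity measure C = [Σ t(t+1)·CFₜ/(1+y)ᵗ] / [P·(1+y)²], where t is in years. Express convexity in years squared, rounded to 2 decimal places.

27.60

With y = 0.074:
  t   CF        PV=CF/(1+0.074)^t    t·PV        t(t+1)·PV
  1         9.50         8.8454         8.8454          17.6909
  2         9.50         8.2360        16.4720          49.4159
  3         9.50         7.6685        23.0055          92.0221
  4         9.50         7.1401        28.5605         142.8027
  5         9.50         6.6482        33.2409         199.4451
  6       109.50        71.3491       428.0945       2,996.6617
  Σ                    109.8873       538.2188       3,498.0384
P = 109.8873.
Convexity = Σ t(t+1)·PV / [P·(1+y)²] = 3,498.0384 / (109.8873 × 1.153476) = 27.59742.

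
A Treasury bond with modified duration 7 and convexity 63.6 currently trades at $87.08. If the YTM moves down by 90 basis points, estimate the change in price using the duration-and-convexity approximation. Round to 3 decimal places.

+$5.710

Duration effect: -D_mod·Δy = -7 × (-0.009) = +0.063000
Convexity effect: ½·C·(Δy)² = 0.5 × 63.6 × (-0.009)² = +0.0025758
ΔP/P ≈ +0.063000 + 0.0025758 = +0.0655758
ΔP ≈ 87.08 × (+0.0655758) = +5.710340664.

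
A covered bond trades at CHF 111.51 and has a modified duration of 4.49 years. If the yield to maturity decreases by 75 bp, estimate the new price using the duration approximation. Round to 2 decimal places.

CHF 115.27

Duration approximation: ΔP/P ≈ -D_mod · Δy = -4.49 × (-0.0075) = +0.033675.
New price ≈ 111.51 × (1 + 0.033675) = 115.26509925.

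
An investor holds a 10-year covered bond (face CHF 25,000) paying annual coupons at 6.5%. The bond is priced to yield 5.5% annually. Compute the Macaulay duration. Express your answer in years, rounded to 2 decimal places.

7.75 years

Periodic yield y = 0.055. Discount each cash flow and weight by its year:
  t   CF        PV=CF/(1+0.055)^t    t·PV
  1     1,625.00     1,540.2844     1,540.2844
  2     1,625.00     1,459.9852     2,919.9704
  3     1,625.00     1,383.8722     4,151.6166
  4     1,625.00     1,311.7272     5,246.9088
  5     1,625.00     1,243.3433     6,216.7166
  6     1,625.00     1,178.5245     7,071.1469
  7     1,625.00     1,117.0848     7,819.5937
  8     1,625.00     1,058.8482     8,470.7853
  9     1,625.00     1,003.6475     9,032.8279
  10   26,625.00    15,587.0892   155,870.8918
  Σ                 26,884.4065   208,340.7424
Price P = Σ PV = 26,884.4065.
Macaulay duration = Σ(t·PV) / P = 208,340.7424 / 26,884.4065 = 7.74950 years.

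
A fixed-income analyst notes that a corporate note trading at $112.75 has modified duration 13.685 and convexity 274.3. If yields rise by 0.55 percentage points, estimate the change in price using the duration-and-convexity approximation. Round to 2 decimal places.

-$8.02

Duration effect: -D_mod·Δy = -13.685 × (+0.0055) = -0.0752675
Convexity effect: ½·C·(Δy)² = 0.5 × 274.3 × (0.0055)² = +0.0041487875
ΔP/P ≈ -0.0752675 + 0.0041487875 = -0.0711187125
ΔP ≈ 112.75 × (-0.0711187125) = -8.018634834375.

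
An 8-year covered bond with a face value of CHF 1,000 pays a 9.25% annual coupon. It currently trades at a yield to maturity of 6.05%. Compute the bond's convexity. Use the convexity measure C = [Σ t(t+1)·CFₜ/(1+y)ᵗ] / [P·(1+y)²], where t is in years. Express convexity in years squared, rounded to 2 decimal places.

With y = 0.0605:
  t   CF        PV=CF/(1+0.0605)^t    t·PV        t(t+1)·PV
  1        92.50        87.2230        87.2230         174.4460
  2        92.50        82.2471       164.4941         493.4824
  3        92.50        77.5550       232.6650         930.6598
  4        92.50        73.1306       292.5223       1,462.6117
  5        92.50        68.9586       344.7929       2,068.7577
  6        92.50        65.0246       390.1476       2,731.0332
  7        92.50        61.3150       429.2053       3,433.6423
  8     1,092.50       682.8669     5,462.9352      49,166.4169
  Σ                  1,198.3208     7,403.9855      60,461.0500
P = 1,198.3208.
Convexity = Σ t(t+1)·PV / [P·(1+y)²] = 60,461.0500 / (1,198.3208 × 1.124660) = 44.86227.

44.86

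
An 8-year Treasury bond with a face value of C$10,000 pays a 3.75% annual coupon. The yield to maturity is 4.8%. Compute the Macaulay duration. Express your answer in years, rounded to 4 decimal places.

Periodic yield y = 0.048. Discount each cash flow and weight by its year:
  t   CF        PV=CF/(1+0.048)^t    t·PV
  1       375.00       357.8244       357.8244
  2       375.00       341.4355       682.8710
  3       375.00       325.7973       977.3918
  4       375.00       310.8752     1,243.5010
  5       375.00       296.6367     1,483.1834
  6       375.00       283.0503     1,698.3016
  7       375.00       270.0861     1,890.6029
  8    10,375.00     7,130.1365    57,041.0920
  Σ                  9,315.8420    65,374.7682
Price P = Σ PV = 9,315.8420.
Macaulay duration = Σ(t·PV) / P = 65,374.7682 / 9,315.8420 = 7.01759 years.

7.0176 years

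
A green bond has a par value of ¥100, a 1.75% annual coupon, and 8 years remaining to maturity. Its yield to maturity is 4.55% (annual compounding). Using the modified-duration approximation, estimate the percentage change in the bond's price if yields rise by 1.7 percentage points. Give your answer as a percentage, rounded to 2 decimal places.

Periodic yield y = 0.0455. Modified duration first:
  t   CF        PV=CF/(1+0.0455)^t    t·PV
  1         1.75         1.6738         1.6738
  2         1.75         1.6010         3.2020
  3         1.75         1.5313         4.5940
  4         1.75         1.4647         5.8587
  5         1.75         1.4009         7.0047
  6         1.75         1.3400         8.0398
  7         1.75         1.2817         8.9716
  8       101.75        71.2758       570.2064
  Σ                     81.5692       609.5510
P = 81.5692; D_Mac = 7.47281 yrs; D_mod = 7.47281/(1+0.0455) = 7.14759 yrs.
ΔP/P ≈ -D_mod · Δy = -7.14759 × (+0.017) = -0.121509 = -12.1509%.

-12.15%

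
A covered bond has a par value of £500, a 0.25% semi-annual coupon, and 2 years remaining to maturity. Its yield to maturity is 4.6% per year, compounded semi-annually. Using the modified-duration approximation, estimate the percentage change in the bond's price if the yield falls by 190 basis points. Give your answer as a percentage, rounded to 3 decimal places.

Periodic yield y = 0.023. Modified duration first:
  t   CF        PV=CF/(1+0.023)^t    t·PV
  1        0.625         0.6109         0.6109
  2        0.625         0.5972         1.1944
  3        0.625         0.5838         1.7514
  4      500.625       457.0987     1,828.3949
  Σ                    458.8907     1,831.9516
P = 458.8907; D_Mac = 3.99213 half-year periods = 1.99607 yrs; D_mod = 1.99607/(1+0.023) = 1.95119 yrs.
ΔP/P ≈ -D_mod · Δy = -1.95119 × (-0.019) = +0.037073 = +3.7073%.

+3.707%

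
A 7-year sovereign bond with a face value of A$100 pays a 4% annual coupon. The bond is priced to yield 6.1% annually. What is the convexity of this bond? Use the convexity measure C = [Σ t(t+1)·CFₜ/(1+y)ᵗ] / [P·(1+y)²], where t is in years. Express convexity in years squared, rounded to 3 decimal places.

42.113

With y = 0.061:
  t   CF        PV=CF/(1+0.061)^t    t·PV        t(t+1)·PV
  1         4.00         3.7700         3.7700           7.5401
  2         4.00         3.5533         7.1066          21.3197
  3         4.00         3.3490        10.0470          40.1879
  4         4.00         3.1564        12.6258          63.1289
  5         4.00         2.9750        14.8749          89.2492
  6         4.00         2.8039        16.8236         117.7652
  7       104.00        68.7109       480.9763       3,847.8105
  Σ                     88.3186       546.2241       4,187.0015
P = 88.3186.
Convexity = Σ t(t+1)·PV / [P·(1+y)²] = 4,187.0015 / (88.3186 × 1.125721) = 42.11341.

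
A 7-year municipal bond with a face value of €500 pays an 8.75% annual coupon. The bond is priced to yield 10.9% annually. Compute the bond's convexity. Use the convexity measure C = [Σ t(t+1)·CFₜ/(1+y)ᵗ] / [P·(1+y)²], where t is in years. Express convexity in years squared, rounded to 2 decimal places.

With y = 0.109:
  t   CF        PV=CF/(1+0.109)^t    t·PV        t(t+1)·PV
  1        43.75        39.4500        39.4500          78.8999
  2        43.75        35.5725        71.1451         213.4353
  3        43.75        32.0762        96.2287         384.9148
  4        43.75        28.9236       115.6943         578.4714
  5        43.75        26.0808       130.4038         782.4230
  6        43.75        23.5174       141.1042         987.7296
  7       543.75       263.5594     1,844.9155      14,759.3242
  Σ                    449.1798     2,438.9416      17,785.1982
P = 449.1798.
Convexity = Σ t(t+1)·PV / [P·(1+y)²] = 17,785.1982 / (449.1798 × 1.229881) = 32.19403.

32.19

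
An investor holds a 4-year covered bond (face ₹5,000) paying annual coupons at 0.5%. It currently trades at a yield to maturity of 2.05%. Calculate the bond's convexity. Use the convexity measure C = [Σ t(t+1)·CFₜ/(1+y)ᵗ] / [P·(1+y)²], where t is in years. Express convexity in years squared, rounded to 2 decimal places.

With y = 0.0205:
  t   CF        PV=CF/(1+0.0205)^t    t·PV        t(t+1)·PV
  1        25.00        24.4978        24.4978          48.9956
  2        25.00        24.0057        48.0114         144.0341
  3        25.00        23.5234        70.5703         282.2814
  4     5,025.00     4,633.2318    18,532.9273      92,664.6363
  Σ                  4,705.2587    18,676.0068      93,139.9473
P = 4,705.2587.
Convexity = Σ t(t+1)·PV / [P·(1+y)²] = 93,139.9473 / (4,705.2587 × 1.041420) = 19.00756.

19.01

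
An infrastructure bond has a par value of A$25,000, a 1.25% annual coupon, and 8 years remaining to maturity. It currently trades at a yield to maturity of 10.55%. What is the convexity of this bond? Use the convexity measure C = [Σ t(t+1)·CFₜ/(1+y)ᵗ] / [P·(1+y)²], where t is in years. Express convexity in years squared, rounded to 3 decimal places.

54.008

With y = 0.1055:
  t   CF        PV=CF/(1+0.1055)^t    t·PV        t(t+1)·PV
  1       312.50       282.6775       282.6775         565.3550
  2       312.50       255.7011       511.4021       1,534.2064
  3       312.50       231.2990       693.8970       2,775.5882
  4       312.50       209.2257       836.9028       4,184.5140
  5       312.50       189.2589       946.2944       5,677.7667
  6       312.50       171.1975     1,027.1853       7,190.2970
  7       312.50       154.8598     1,084.0188       8,672.1508
  8    25,312.50    11,346.5822    90,772.6579     816,953.9213
  Σ                 12,840.8018    96,155.0360     847,553.7994
P = 12,840.8018.
Convexity = Σ t(t+1)·PV / [P·(1+y)²] = 847,553.7994 / (12,840.8018 × 1.222130) = 54.00794.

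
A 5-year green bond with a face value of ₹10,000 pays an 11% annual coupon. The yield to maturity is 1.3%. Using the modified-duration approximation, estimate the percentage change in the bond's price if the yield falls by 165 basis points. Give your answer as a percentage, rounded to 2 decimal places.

Periodic yield y = 0.013. Modified duration first:
  t   CF        PV=CF/(1+0.013)^t    t·PV
  1     1,100.00     1,085.8835     1,085.8835
  2     1,100.00     1,071.9482     2,143.8964
  3     1,100.00     1,058.1917     3,174.5751
  4     1,100.00     1,044.6117     4,178.4470
  5    11,100.00    10,405.8066    52,029.0332
  Σ                 14,666.4418    62,611.8352
P = 14,666.4418; D_Mac = 4.26905 yrs; D_mod = 4.26905/(1+0.013) = 4.21427 yrs.
ΔP/P ≈ -D_mod · Δy = -4.21427 × (-0.0165) = +0.069535 = +6.9535%.

+6.95%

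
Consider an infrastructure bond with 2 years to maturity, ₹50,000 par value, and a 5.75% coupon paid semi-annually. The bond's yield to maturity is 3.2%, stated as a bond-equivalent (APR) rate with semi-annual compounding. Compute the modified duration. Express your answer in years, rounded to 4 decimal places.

1.8897 years

Periodic yield y = 0.016. First find Macaulay duration:
  t   CF        PV=CF/(1+0.016)^t    t·PV
  1     1,437.50     1,414.8622     1,414.8622
  2     1,437.50     1,392.5809     2,785.1618
  3     1,437.50     1,370.6505     4,111.9515
  4    51,437.50    48,273.0813   193,092.3251
  Σ                 52,451.1749   201,404.3006
P = 52,451.1749; Macaulay duration = 201,404.3006 / 52,451.1749 = 3.83984 half-year periods = 1.91992 years.
Modified duration = D_Mac / (1 + y) = 1.91992 / 1.016 = 1.88969 years.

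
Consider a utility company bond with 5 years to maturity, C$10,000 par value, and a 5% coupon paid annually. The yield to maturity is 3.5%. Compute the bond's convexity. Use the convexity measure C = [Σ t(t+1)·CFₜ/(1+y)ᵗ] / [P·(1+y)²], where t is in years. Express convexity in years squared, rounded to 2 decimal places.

With y = 0.035:
  t   CF        PV=CF/(1+0.035)^t    t·PV        t(t+1)·PV
  1       500.00       483.0918       483.0918         966.1836
  2       500.00       466.7554       933.5107       2,800.5321
  3       500.00       450.9714     1,352.9141       5,411.6562
  4       500.00       435.7211     1,742.8845       8,714.4223
  5    10,500.00     8,840.7183    44,203.5913     265,221.5476
  Σ                 10,677.2579    48,715.9923     283,114.3417
P = 10,677.2579.
Convexity = Σ t(t+1)·PV / [P·(1+y)²] = 283,114.3417 / (10,677.2579 × 1.071225) = 24.75264.

24.75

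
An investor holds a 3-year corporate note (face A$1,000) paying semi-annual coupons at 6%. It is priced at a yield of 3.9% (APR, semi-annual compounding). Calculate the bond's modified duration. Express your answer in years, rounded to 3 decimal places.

2.743 years

Periodic yield y = 0.0195. First find Macaulay duration:
  t   CF        PV=CF/(1+0.0195)^t    t·PV
  1        30.00        29.4262        29.4262
  2        30.00        28.8634        57.7267
  3        30.00        28.3113        84.9339
  4        30.00        27.7698       111.0791
  5        30.00        27.2386       136.1931
  6     1,030.00       917.3052     5,503.8311
  Σ                  1,058.9144     5,923.1900
P = 1,058.9144; Macaulay duration = 5,923.1900 / 1,058.9144 = 5.59364 half-year periods = 2.79682 years.
Modified duration = D_Mac / (1 + y) = 2.79682 / 1.0195 = 2.74333 years.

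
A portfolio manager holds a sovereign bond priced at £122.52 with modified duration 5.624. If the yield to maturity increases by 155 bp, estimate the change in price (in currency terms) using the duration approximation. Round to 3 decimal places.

-£10.680

Duration approximation: ΔP/P ≈ -D_mod · Δy = -5.624 × (+0.0155) = -0.087172.
ΔP ≈ 122.52 × (-0.087172) = -10.68031344.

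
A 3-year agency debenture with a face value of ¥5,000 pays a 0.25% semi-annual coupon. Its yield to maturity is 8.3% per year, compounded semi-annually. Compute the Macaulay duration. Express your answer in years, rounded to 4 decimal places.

2.9892 years

Periodic yield y = 0.0415. Discount each cash flow and weight by its period:
  t   CF        PV=CF/(1+0.0415)^t    t·PV
  1         6.25         6.0010         6.0010
  2         6.25         5.7618        11.5237
  3         6.25         5.5323        16.5968
  4         6.25         5.3118        21.2473
  5         6.25         5.1002        25.5008
  6     5,006.25     3,922.4452    23,534.6714
  Σ                  3,950.1523    23,615.5408
Price P = Σ PV = 3,950.1523.
Macaulay duration = Σ(t·PV) / P = 23,615.5408 / 3,950.1523 = 5.97839 half-year periods.
In years: 5.97839 / 2 = 2.98919 years.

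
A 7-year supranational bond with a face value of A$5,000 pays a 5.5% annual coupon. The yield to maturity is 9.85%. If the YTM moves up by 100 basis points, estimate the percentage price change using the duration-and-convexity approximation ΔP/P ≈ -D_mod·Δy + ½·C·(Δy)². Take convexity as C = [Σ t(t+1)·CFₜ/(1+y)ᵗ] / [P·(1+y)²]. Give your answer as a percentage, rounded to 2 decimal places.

With y = 0.0985:
  t   CF        PV=CF/(1+0.0985)^t    t·PV        t(t+1)·PV
  1       275.00       250.3414       250.3414         500.6827
  2       275.00       227.8938       455.7877       1,367.3630
  3       275.00       207.4591       622.3773       2,489.5093
  4       275.00       188.8567       755.4269       3,777.1345
  5       275.00       171.9224       859.6118       5,157.6711
  6       275.00       156.5065       939.0389       6,573.2722
  7     5,275.00     2,732.8893    19,130.2249     153,041.7990
  Σ                  3,935.8692    23,012.8089     172,907.4318
P = 3,935.8692; D_Mac = 5.84694 yrs; D_mod = 5.32266 yrs; C = 36.40599.
Duration effect: -5.32266 × (+0.01) = -0.053227
Convexity effect: 0.5 × 36.40599 × (0.01)² = +0.0018203
ΔP/P ≈ -0.053227 + 0.0018203 = -0.051406 = -5.1406%.

-5.14%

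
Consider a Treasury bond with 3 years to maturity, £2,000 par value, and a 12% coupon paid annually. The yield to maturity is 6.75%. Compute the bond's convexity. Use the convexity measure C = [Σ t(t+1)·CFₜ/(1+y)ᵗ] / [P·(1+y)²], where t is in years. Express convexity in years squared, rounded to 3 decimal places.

9.177

With y = 0.0675:
  t   CF        PV=CF/(1+0.0675)^t    t·PV        t(t+1)·PV
  1       240.00       224.8244       224.8244         449.6487
  2       240.00       210.6083       421.2166       1,263.6498
  3     2,240.00     1,841.3840     5,524.1520      22,096.6081
  Σ                  2,276.8167     6,170.1930      23,809.9066
P = 2,276.8167.
Convexity = Σ t(t+1)·PV / [P·(1+y)²] = 23,809.9066 / (2,276.8167 × 1.139556) = 9.17685.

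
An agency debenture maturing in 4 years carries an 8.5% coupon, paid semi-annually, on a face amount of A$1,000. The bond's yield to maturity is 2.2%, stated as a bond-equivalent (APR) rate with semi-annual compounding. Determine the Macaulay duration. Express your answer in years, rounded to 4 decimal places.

3.5356 years

Periodic yield y = 0.011. Discount each cash flow and weight by its period:
  t   CF        PV=CF/(1+0.011)^t    t·PV
  1        42.50        42.0376        42.0376
  2        42.50        41.5802        83.1604
  3        42.50        41.1278       123.3834
  4        42.50        40.6803       162.7213
  5        42.50        40.2377       201.1885
  6        42.50        39.7999       238.7994
  7        42.50        39.3669       275.5681
  8     1,042.50       955.1395     7,641.1162
  Σ                  1,239.9699     8,767.9749
Price P = Σ PV = 1,239.9699.
Macaulay duration = Σ(t·PV) / P = 8,767.9749 / 1,239.9699 = 7.07112 half-year periods.
In years: 7.07112 / 2 = 3.53556 years.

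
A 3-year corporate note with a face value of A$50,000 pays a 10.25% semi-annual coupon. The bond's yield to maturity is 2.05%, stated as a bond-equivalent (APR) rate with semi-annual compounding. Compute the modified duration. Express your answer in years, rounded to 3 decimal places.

Periodic yield y = 0.01025. First find Macaulay duration:
  t   CF        PV=CF/(1+0.01025)^t    t·PV
  1     2,562.50     2,536.5009     2,536.5009
  2     2,562.50     2,510.7655     5,021.5310
  3     2,562.50     2,485.2913     7,455.8739
  4     2,562.50     2,460.0755     9,840.3020
  5     2,562.50     2,435.1156    12,175.5779
  6    52,562.50    49,442.7774   296,656.6641
  Σ                 61,870.5261   333,686.4498
P = 61,870.5261; Macaulay duration = 333,686.4498 / 61,870.5261 = 5.39330 half-year periods = 2.69665 years.
Modified duration = D_Mac / (1 + y) = 2.69665 / 1.01025 = 2.66929 years.

2.669 years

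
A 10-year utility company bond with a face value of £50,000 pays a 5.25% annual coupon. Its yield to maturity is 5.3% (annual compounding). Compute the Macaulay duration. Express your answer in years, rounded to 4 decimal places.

Periodic yield y = 0.053. Discount each cash flow and weight by its year:
  t   CF        PV=CF/(1+0.053)^t    t·PV
  1     2,625.00     2,492.8775     2,492.8775
  2     2,625.00     2,367.4050     4,734.8101
  3     2,625.00     2,248.2479     6,744.7437
  4     2,625.00     2,135.0882     8,540.3529
  5     2,625.00     2,027.6241    10,138.1207
  6     2,625.00     1,925.5690    11,553.4139
  7     2,625.00     1,828.6505    12,800.5535
  8     2,625.00     1,736.6102    13,892.8813
  9     2,625.00     1,649.2024    14,842.8219
  10   52,625.00    31,398.4636   313,984.6356
  Σ                 49,809.7384   399,725.2109
Price P = Σ PV = 49,809.7384.
Macaulay duration = Σ(t·PV) / P = 399,725.2109 / 49,809.7384 = 8.02504 years.

8.0250 years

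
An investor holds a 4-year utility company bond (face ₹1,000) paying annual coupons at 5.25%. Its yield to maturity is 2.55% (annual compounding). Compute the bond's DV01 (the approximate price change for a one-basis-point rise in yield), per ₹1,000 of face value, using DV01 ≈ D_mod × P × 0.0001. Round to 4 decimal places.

Periodic yield y = 0.0255.
  t   CF        PV=CF/(1+0.0255)^t    t·PV
  1        52.50        51.1945        51.1945
  2        52.50        49.9215        99.8431
  3        52.50        48.6802       146.0406
  4     1,052.50       951.6548     3,806.6192
  Σ                  1,101.4511     4,103.6974
P = 1,101.4511; D_Mac = 3.72572 yrs; D_mod = 3.63308 yrs.
DV01 ≈ 3.63308 × 1,101.4511 × 0.0001 = 0.400166.

₹0.4002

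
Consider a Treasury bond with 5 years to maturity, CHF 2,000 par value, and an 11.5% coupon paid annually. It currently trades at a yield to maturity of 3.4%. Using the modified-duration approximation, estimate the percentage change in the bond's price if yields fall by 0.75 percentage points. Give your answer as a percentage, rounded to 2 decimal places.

+3.06%

Periodic yield y = 0.034. Modified duration first:
  t   CF        PV=CF/(1+0.034)^t    t·PV
  1       230.00       222.4371       222.4371
  2       230.00       215.1230       430.2459
  3       230.00       208.0493       624.1478
  4       230.00       201.2082       804.8328
  5     2,230.00     1,886.6970     9,433.4852
  Σ                  2,733.5146    11,515.1489
P = 2,733.5146; D_Mac = 4.21258 yrs; D_mod = 4.21258/(1+0.034) = 4.07406 yrs.
ΔP/P ≈ -D_mod · Δy = -4.07406 × (-0.0075) = +0.030555 = +3.0555%.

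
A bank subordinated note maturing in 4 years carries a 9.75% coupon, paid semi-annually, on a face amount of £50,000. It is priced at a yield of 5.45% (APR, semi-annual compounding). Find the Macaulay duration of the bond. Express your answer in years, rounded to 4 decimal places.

Periodic yield y = 0.02725. Discount each cash flow and weight by its period:
  t   CF        PV=CF/(1+0.02725)^t    t·PV
  1     2,437.50     2,372.8401     2,372.8401
  2     2,437.50     2,309.8955     4,619.7909
  3     2,437.50     2,248.6205     6,745.8616
  4     2,437.50     2,188.9711     8,755.8843
  5     2,437.50     2,130.9040    10,654.5198
  6     2,437.50     2,074.3772    12,446.2630
  7     2,437.50     2,019.3499    14,135.4492
  8    52,437.50    42,289.5222   338,316.1778
  Σ                 57,634.4804   398,046.7869
Price P = Σ PV = 57,634.4804.
Macaulay duration = Σ(t·PV) / P = 398,046.7869 / 57,634.4804 = 6.90640 half-year periods.
In years: 6.90640 / 2 = 3.45320 years.

3.4532 years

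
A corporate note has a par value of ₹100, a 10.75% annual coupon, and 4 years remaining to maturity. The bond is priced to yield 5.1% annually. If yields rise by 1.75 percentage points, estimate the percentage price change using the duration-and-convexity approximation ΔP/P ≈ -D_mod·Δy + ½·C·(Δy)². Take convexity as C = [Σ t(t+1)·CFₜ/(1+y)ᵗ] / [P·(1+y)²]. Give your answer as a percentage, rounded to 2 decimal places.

With y = 0.051:
  t   CF        PV=CF/(1+0.051)^t    t·PV        t(t+1)·PV
  1        10.75        10.2284        10.2284          20.4567
  2        10.75         9.7320        19.4640          58.3921
  3        10.75         9.2598        27.7793         111.1173
  4       110.75        90.7680       363.0721       1,815.3604
  Σ                    119.9882       420.5438       2,005.3265
P = 119.9882; D_Mac = 3.50488 yrs; D_mod = 3.33480 yrs; C = 15.13008.
Duration effect: -3.33480 × (+0.0175) = -0.058359
Convexity effect: 0.5 × 15.13008 × (0.0175)² = +0.0023168
ΔP/P ≈ -0.058359 + 0.0023168 = -0.056042 = -5.6042%.

-5.60%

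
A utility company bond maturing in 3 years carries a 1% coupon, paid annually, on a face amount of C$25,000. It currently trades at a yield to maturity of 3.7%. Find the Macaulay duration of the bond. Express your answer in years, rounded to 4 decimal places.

Periodic yield y = 0.037. Discount each cash flow and weight by its year:
  t   CF        PV=CF/(1+0.037)^t    t·PV
  1       250.00       241.0800       241.0800
  2       250.00       232.4783       464.9567
  3    25,250.00    22,642.5384    67,927.6153
  Σ                 23,116.0968    68,633.6520
Price P = Σ PV = 23,116.0968.
Macaulay duration = Σ(t·PV) / P = 68,633.6520 / 23,116.0968 = 2.96908 years.

2.9691 years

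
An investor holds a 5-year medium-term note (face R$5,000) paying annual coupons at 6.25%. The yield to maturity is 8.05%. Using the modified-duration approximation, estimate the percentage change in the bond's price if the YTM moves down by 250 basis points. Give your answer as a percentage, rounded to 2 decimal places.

+10.23%

Periodic yield y = 0.0805. Modified duration first:
  t   CF        PV=CF/(1+0.0805)^t    t·PV
  1       312.50       289.2180       289.2180
  2       312.50       267.6705       535.3410
  3       312.50       247.7283       743.1850
  4       312.50       229.2720       917.0878
  5     5,312.50     3,607.2404    18,036.2020
  Σ                  4,641.1291    20,521.0338
P = 4,641.1291; D_Mac = 4.42156 yrs; D_mod = 4.42156/(1+0.0805) = 4.09214 yrs.
ΔP/P ≈ -D_mod · Δy = -4.09214 × (-0.025) = +0.102304 = +10.2304%.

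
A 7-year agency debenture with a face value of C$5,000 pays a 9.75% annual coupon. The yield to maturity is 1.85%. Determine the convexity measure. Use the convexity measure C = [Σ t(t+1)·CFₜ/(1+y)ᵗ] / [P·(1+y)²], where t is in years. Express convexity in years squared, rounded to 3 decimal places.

40.789

With y = 0.0185:
  t   CF        PV=CF/(1+0.0185)^t    t·PV        t(t+1)·PV
  1       487.50       478.6451       478.6451         957.2901
  2       487.50       469.9510       939.9019       2,819.7058
  3       487.50       461.4148     1,384.2444       5,536.9776
  4       487.50       453.0337     1,812.1347       9,060.6735
  5       487.50       444.8048     2,224.0239      13,344.1436
  6       487.50       436.7254     2,620.3522      18,342.4655
  7     5,487.50     4,826.6666    33,786.6661     270,293.3288
  Σ                  7,571.2413    43,245.9684     320,354.5850
P = 7,571.2413.
Convexity = Σ t(t+1)·PV / [P·(1+y)²] = 320,354.5850 / (7,571.2413 × 1.037342) = 40.78888.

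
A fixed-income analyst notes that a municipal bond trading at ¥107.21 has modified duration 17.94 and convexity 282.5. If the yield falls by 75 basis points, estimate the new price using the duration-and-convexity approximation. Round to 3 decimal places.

Duration effect: -D_mod·Δy = -17.94 × (-0.0075) = +0.134550
Convexity effect: ½·C·(Δy)² = 0.5 × 282.5 × (-0.0075)² = +0.0079453125
ΔP/P ≈ +0.134550 + 0.0079453125 = +0.1424953125
New price ≈ 107.21 × (1 + 0.1424953125) = 122.486922453125.

¥122.487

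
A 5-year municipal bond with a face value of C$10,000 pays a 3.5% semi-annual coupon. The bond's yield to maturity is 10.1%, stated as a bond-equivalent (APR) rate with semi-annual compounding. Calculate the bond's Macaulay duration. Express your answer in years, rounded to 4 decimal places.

4.5567 years

Periodic yield y = 0.0505. Discount each cash flow and weight by its period:
  t   CF        PV=CF/(1+0.0505)^t    t·PV
  1       175.00       166.5873       166.5873
  2       175.00       158.5791       317.1582
  3       175.00       150.9558       452.8675
  4       175.00       143.6990       574.7961
  5       175.00       136.7911       683.9554
  6       175.00       130.2152       781.2912
  7       175.00       123.9555       867.6882
  8       175.00       117.9966       943.9730
  9       175.00       112.3243     1,010.9183
  10   10,175.00     6,216.8996    62,168.9955
  Σ                  7,458.0035    67,968.2308
Price P = Σ PV = 7,458.0035.
Macaulay duration = Σ(t·PV) / P = 67,968.2308 / 7,458.0035 = 9.11346 half-year periods.
In years: 9.11346 / 2 = 4.55673 years.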